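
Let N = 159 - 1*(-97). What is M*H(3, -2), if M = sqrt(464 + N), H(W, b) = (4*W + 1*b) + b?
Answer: 96*sqrt(5) ≈ 214.66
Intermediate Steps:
N = 256 (N = 159 + 97 = 256)
H(W, b) = 2*b + 4*W (H(W, b) = (4*W + b) + b = (b + 4*W) + b = 2*b + 4*W)
M = 12*sqrt(5) (M = sqrt(464 + 256) = sqrt(720) = 12*sqrt(5) ≈ 26.833)
M*H(3, -2) = (12*sqrt(5))*(2*(-2) + 4*3) = (12*sqrt(5))*(-4 + 12) = (12*sqrt(5))*8 = 96*sqrt(5)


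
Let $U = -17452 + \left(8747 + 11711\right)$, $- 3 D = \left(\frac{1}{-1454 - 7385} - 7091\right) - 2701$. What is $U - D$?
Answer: $- \frac{6841387}{26517} \approx -258.0$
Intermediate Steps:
$D = \frac{86551489}{26517}$ ($D = - \frac{\left(\frac{1}{-1454 - 7385} - 7091\right) - 2701}{3} = - \frac{\left(\frac{1}{-8839} - 7091\right) - 2701}{3} = - \frac{\left(- \frac{1}{8839} - 7091\right) - 2701}{3} = - \frac{- \frac{62677350}{8839} - 2701}{3} = \left(- \frac{1}{3}\right) \left(- \frac{86551489}{8839}\right) = \frac{86551489}{26517} \approx 3264.0$)
$U = 3006$ ($U = -17452 + 20458 = 3006$)
$U - D = 3006 - \frac{86551489}{26517} = - \frac{6841387}{26517}$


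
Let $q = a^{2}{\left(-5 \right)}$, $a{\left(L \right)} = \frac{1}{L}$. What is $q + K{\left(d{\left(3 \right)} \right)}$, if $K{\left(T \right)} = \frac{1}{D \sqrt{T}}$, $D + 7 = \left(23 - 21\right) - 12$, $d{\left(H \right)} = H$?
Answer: $\frac{1}{25} - \frac{\sqrt{3}}{51} \approx 0.0060382$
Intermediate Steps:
$q = \frac{1}{25}$ ($q = \left(\frac{1}{-5}\right)^{2} = \left(- \frac{1}{5}\right)^{2} = \frac{1}{25} \approx 0.04$)
$D = -17$ ($D = -7 + \left(\left(23 - 21\right) - 12\right) = -7 + \left(2 - 12\right) = -7 - 10 = -17$)
$K{\left(T \right)} = - \frac{1}{17 \sqrt{T}}$ ($K{\left(T \right)} = \frac{1}{\left(-17\right) \sqrt{T}} = - \frac{1}{17 \sqrt{T}}$)
$q + K{\left(d{\left(3 \right)} \right)} = \frac{1}{25} - \frac{1}{17 \sqrt{3}} = \frac{1}{25} - \frac{\frac{1}{3} \sqrt{3}}{17} = \frac{1}{25} - \frac{\sqrt{3}}{51}$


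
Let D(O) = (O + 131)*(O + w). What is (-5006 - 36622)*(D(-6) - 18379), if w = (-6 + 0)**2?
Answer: 608976012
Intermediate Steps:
w = 36 (w = (-6)**2 = 36)
D(O) = (36 + O)*(131 + O) (D(O) = (O + 131)*(O + 36) = (131 + O)*(36 + O) = (36 + O)*(131 + O))
(-5006 - 36622)*(D(-6) - 18379) = (-5006 - 36622)*((4716 + (-6)**2 + 167*(-6)) - 18379) = -41628*((4716 + 36 - 1002) - 18379) = -41628*(3750 - 18379) = -41628*(-14629) = 608976012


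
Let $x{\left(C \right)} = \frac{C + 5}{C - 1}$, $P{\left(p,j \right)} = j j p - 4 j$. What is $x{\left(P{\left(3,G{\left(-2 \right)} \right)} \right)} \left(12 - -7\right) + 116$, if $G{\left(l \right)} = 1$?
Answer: $78$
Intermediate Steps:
$P{\left(p,j \right)} = - 4 j + p j^{2}$ ($P{\left(p,j \right)} = j^{2} p - 4 j = p j^{2} - 4 j = - 4 j + p j^{2}$)
$x{\left(C \right)} = \frac{5 + C}{-1 + C}$
$x{\left(P{\left(3,G{\left(-2 \right)} \right)} \right)} \left(12 - -7\right) + 116 = \frac{5 + 1 \left(-4 + 1 \cdot 3\right)}{-1 + 1 \left(-4 + 1 \cdot 3\right)} \left(12 - -7\right) + 116 = \frac{5 + 1 \left(-4 + 3\right)}{-1 + 1 \left(-4 + 3\right)} \left(12 + 7\right) + 116 = \frac{5 + 1 \left(-1\right)}{-1 + 1 \left(-1\right)} 19 + 116 = \frac{5 - 1}{-1 - 1} \cdot 19 + 116 = \frac{1}{-2} \cdot 4 \cdot 19 + 116 = \left(- \frac{1}{2}\right) 4 \cdot 19 + 116 = \left(-2\right) 19 + 116 = -38 + 116 = 78$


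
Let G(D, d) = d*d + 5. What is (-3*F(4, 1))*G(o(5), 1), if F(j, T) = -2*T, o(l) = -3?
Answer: 36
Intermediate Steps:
G(D, d) = 5 + d**2 (G(D, d) = d**2 + 5 = 5 + d**2)
(-3*F(4, 1))*G(o(5), 1) = (-(-6))*(5 + 1**2) = (-3*(-2))*(5 + 1) = 6*6 = 36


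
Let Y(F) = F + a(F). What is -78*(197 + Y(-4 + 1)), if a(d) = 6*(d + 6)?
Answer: -16536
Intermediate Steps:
a(d) = 36 + 6*d (a(d) = 6*(6 + d) = 36 + 6*d)
Y(F) = 36 + 7*F (Y(F) = F + (36 + 6*F) = 36 + 7*F)
-78*(197 + Y(-4 + 1)) = -78*(197 + (36 + 7*(-4 + 1))) = -78*(197 + (36 + 7*(-3))) = -78*(197 + (36 - 21)) = -78*(197 + 15) = -78*212 = -16536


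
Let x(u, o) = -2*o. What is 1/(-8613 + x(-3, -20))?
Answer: -1/8573 ≈ -0.00011665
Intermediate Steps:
1/(-8613 + x(-3, -20)) = 1/(-8613 - 2*(-20)) = 1/(-8613 + 40) = 1/(-8573) = -1/8573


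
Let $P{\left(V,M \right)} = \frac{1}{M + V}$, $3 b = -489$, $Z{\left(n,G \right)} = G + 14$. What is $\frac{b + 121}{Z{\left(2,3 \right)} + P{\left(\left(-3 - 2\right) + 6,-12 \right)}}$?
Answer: $- \frac{77}{31} \approx -2.4839$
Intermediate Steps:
$Z{\left(n,G \right)} = 14 + G$
$b = -163$ ($b = \frac{1}{3} \left(-489\right) = -163$)
$\frac{b + 121}{Z{\left(2,3 \right)} + P{\left(\left(-3 - 2\right) + 6,-12 \right)}} = \frac{-163 + 121}{\left(14 + 3\right) + \frac{1}{-12 + \left(\left(-3 - 2\right) + 6\right)}} = - \frac{42}{17 + \frac{1}{-12 + \left(-5 + 6\right)}} = - \frac{42}{17 + \frac{1}{-12 + 1}} = - \frac{42}{17 + \frac{1}{-11}} = - \frac{42}{17 - \frac{1}{11}} = - \frac{42}{\frac{186}{11}} = \left(-42\right) \frac{11}{186} = - \frac{77}{31}$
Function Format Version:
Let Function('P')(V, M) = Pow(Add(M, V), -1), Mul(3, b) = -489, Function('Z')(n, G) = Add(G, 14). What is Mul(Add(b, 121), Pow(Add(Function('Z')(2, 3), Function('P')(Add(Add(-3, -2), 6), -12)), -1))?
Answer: Rational(-77, 31) ≈ -2.4839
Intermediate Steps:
Function('Z')(n, G) = Add(14, G)
b = -163 (b = Mul(Rational(1, 3), -489) = -163)
Mul(Add(b, 121), Pow(Add(Function('Z')(2, 3), Function('P')(Add(Add(-3, -2), 6), -12)), -1)) = Mul(Add(-163, 121), Pow(Add(Add(14, 3), Pow(Add(-12, Add(Add(-3, -2), 6)), -1)), -1)) = Mul(-42, Pow(Add(17, Pow(Add(-12, Add(-5, 6)), -1)), -1)) = Mul(-42, Pow(Add(17, Pow(Add(-12, 1), -1)), -1)) = Mul(-42, Pow(Add(17, Pow(-11, -1)), -1)) = Mul(-42, Pow(Add(17, Rational(-1, 11)), -1)) = Mul(-42, Pow(Rational(186, 11), -1)) = Mul(-42, Rational(11, 186)) = Rational(-77, 31)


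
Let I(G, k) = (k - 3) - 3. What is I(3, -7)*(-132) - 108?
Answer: 1608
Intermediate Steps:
I(G, k) = -6 + k (I(G, k) = (-3 + k) - 3 = -6 + k)
I(3, -7)*(-132) - 108 = (-6 - 7)*(-132) - 108 = -13*(-132) - 108 = 1716 - 108 = 1608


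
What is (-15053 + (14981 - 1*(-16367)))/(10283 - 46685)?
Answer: -16295/36402 ≈ -0.44764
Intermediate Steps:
(-15053 + (14981 - 1*(-16367)))/(10283 - 46685) = (-15053 + (14981 + 16367))/(-36402) = (-15053 + 31348)*(-1/36402) = 16295*(-1/36402) = -16295/36402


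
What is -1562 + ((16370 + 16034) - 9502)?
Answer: 21340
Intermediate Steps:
-1562 + ((16370 + 16034) - 9502) = -1562 + (32404 - 9502) = -1562 + 22902 = 21340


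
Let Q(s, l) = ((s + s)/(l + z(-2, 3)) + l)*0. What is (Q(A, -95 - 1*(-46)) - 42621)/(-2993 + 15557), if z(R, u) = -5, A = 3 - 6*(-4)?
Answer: -14207/4188 ≈ -3.3923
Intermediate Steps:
A = 27 (A = 3 + 24 = 27)
Q(s, l) = 0 (Q(s, l) = ((s + s)/(l - 5) + l)*0 = ((2*s)/(-5 + l) + l)*0 = (2*s/(-5 + l) + l)*0 = (l + 2*s/(-5 + l))*0 = 0)
(Q(A, -95 - 1*(-46)) - 42621)/(-2993 + 15557) = (0 - 42621)/(-2993 + 15557) = -42621/12564 = -42621*1/12564 = -14207/4188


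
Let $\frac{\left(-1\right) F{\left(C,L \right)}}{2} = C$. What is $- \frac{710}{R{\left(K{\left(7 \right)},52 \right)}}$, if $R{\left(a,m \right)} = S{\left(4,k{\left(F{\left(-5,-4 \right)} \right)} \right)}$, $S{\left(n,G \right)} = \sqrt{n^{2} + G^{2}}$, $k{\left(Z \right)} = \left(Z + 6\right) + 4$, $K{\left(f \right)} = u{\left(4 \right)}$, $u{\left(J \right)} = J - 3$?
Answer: $- \frac{355 \sqrt{26}}{52} \approx -34.811$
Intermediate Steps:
$F{\left(C,L \right)} = - 2 C$
$u{\left(J \right)} = -3 + J$
$K{\left(f \right)} = 1$ ($K{\left(f \right)} = -3 + 4 = 1$)
$k{\left(Z \right)} = 10 + Z$ ($k{\left(Z \right)} = \left(6 + Z\right) + 4 = 10 + Z$)
$S{\left(n,G \right)} = \sqrt{G^{2} + n^{2}}$
$R{\left(a,m \right)} = 4 \sqrt{26}$ ($R{\left(a,m \right)} = \sqrt{\left(10 - -10\right)^{2} + 4^{2}} = \sqrt{\left(10 + 10\right)^{2} + 16} = \sqrt{20^{2} + 16} = \sqrt{400 + 16} = \sqrt{416} = 4 \sqrt{26}$)
$- \frac{710}{R{\left(K{\left(7 \right)},52 \right)}} = - \frac{710}{4 \sqrt{26}} = - 710 \frac{\sqrt{26}}{104} = - \frac{355 \sqrt{26}}{52}$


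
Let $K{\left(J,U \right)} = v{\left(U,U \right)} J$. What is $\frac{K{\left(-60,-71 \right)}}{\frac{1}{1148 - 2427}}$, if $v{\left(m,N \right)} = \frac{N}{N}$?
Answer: $76740$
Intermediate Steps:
$v{\left(m,N \right)} = 1$
$K{\left(J,U \right)} = J$ ($K{\left(J,U \right)} = 1 J = J$)
$\frac{K{\left(-60,-71 \right)}}{\frac{1}{1148 - 2427}} = - \frac{60}{\frac{1}{1148 - 2427}} = - \frac{60}{\frac{1}{-1279}} = - \frac{60}{- \frac{1}{1279}} = \left(-60\right) \left(-1279\right) = 76740$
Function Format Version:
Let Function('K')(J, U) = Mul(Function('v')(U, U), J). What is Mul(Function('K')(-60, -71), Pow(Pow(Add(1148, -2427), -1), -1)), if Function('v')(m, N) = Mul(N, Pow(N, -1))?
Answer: 76740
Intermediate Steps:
Function('v')(m, N) = 1
Function('K')(J, U) = J (Function('K')(J, U) = Mul(1, J) = J)
Mul(Function('K')(-60, -71), Pow(Pow(Add(1148, -2427), -1), -1)) = Mul(-60, Pow(Pow(Add(1148, -2427), -1), -1)) = Mul(-60, Pow(Pow(-1279, -1), -1)) = Mul(-60, Pow(Rational(-1, 1279), -1)) = Mul(-60, -1279) = 76740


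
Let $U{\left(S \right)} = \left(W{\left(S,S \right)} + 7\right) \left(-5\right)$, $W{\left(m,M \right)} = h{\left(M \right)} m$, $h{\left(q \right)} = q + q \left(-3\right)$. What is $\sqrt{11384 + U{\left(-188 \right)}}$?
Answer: $\sqrt{364789} \approx 603.98$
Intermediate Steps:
$h{\left(q \right)} = - 2 q$ ($h{\left(q \right)} = q - 3 q = - 2 q$)
$W{\left(m,M \right)} = - 2 M m$
$U{\left(S \right)} = -35 + 10 S^{2}$ ($U{\left(S \right)} = \left(- 2 S S + 7\right) \left(-5\right) = \left(- 2 S^{2} + 7\right) \left(-5\right) = \left(7 - 2 S^{2}\right) \left(-5\right) = -35 + 10 S^{2}$)
$\sqrt{11384 + U{\left(-188 \right)}} = \sqrt{11384 - \left(35 - 10 \left(-188\right)^{2}\right)} = \sqrt{11384 + \left(-35 + 10 \cdot 35344\right)} = \sqrt{11384 + \left(-35 + 353440\right)} = \sqrt{11384 + 353405} = \sqrt{364789}$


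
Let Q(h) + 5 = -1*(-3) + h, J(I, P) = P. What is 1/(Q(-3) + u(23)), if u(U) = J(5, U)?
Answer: 1/18 ≈ 0.055556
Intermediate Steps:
Q(h) = -2 + h (Q(h) = -5 + (-1*(-3) + h) = -5 + (3 + h) = -2 + h)
u(U) = U
1/(Q(-3) + u(23)) = 1/((-2 - 3) + 23) = 1/(-5 + 23) = 1/18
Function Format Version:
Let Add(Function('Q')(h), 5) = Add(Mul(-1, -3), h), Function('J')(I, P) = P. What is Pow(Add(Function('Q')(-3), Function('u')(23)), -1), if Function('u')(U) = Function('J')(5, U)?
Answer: Rational(1, 18) ≈ 0.055556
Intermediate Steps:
Function('Q')(h) = Add(-2, h) (Function('Q')(h) = Add(-5, Add(Mul(-1, -3), h)) = Add(-5, Add(3, h)) = Add(-2, h))
Function('u')(U) = U
Pow(Add(Function('Q')(-3), Function('u')(23)), -1) = Pow(Add(Add(-2, -3), 23), -1) = Pow(Add(-5, 23), -1) = Pow(18, -1) = Rational(1, 18)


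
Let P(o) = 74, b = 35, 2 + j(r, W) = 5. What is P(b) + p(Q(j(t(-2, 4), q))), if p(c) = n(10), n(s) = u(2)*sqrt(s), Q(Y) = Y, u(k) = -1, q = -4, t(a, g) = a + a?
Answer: 74 - sqrt(10) ≈ 70.838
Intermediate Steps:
t(a, g) = 2*a
j(r, W) = 3 (j(r, W) = -2 + 5 = 3)
n(s) = -sqrt(s)
p(c) = -sqrt(10)
P(b) + p(Q(j(t(-2, 4), q))) = 74 - sqrt(10)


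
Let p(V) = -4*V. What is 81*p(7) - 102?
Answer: -2370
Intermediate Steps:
81*p(7) - 102 = 81*(-4*7) - 102 = 81*(-28) - 102 = -2268 - 102 = -2370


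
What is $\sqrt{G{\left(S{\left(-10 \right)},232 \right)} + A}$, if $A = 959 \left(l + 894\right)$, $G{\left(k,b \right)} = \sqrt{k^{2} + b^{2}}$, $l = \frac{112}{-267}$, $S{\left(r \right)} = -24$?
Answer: $\frac{\sqrt{61090661058 + 2851560 \sqrt{34}}}{267} \approx 925.84$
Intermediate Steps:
$l = - \frac{112}{267}$ ($l = 112 \left(- \frac{1}{267}\right) = - \frac{112}{267} \approx -0.41948$)
$G{\left(k,b \right)} = \sqrt{b^{2} + k^{2}}$
$A = \frac{228803974}{267}$ ($A = 959 \left(- \frac{112}{267} + 894\right) = 959 \cdot \frac{238586}{267} = \frac{228803974}{267} \approx 8.5694 \cdot 10^{5}$)
$\sqrt{G{\left(S{\left(-10 \right)},232 \right)} + A} = \sqrt{\sqrt{232^{2} + \left(-24\right)^{2}} + \frac{228803974}{267}} = \sqrt{\sqrt{53824 + 576} + \frac{228803974}{267}} = \sqrt{\sqrt{54400} + \frac{228803974}{267}} = \sqrt{40 \sqrt{34} + \frac{228803974}{267}} = \sqrt{\frac{228803974}{267} + 40 \sqrt{34}}$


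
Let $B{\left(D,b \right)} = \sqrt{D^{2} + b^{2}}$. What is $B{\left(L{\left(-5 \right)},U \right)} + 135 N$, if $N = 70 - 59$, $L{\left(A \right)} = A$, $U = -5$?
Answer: $1485 + 5 \sqrt{2} \approx 1492.1$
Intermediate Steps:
$N = 11$
$B{\left(L{\left(-5 \right)},U \right)} + 135 N = \sqrt{\left(-5\right)^{2} + \left(-5\right)^{2}} + 135 \cdot 11 = \sqrt{25 + 25} + 1485 = \sqrt{50} + 1485 = 5 \sqrt{2} + 1485 = 1485 + 5 \sqrt{2}$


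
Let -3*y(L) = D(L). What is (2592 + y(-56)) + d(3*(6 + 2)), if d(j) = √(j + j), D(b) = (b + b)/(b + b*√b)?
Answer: 443230/171 + 4*√3 + 4*I*√14/171 ≈ 2598.9 + 0.087524*I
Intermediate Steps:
D(b) = 2*b/(b + b^(3/2)) (D(b) = (2*b)/(b + b^(3/2)) = 2*b/(b + b^(3/2)))
d(j) = √2*√j (d(j) = √(2*j) = √2*√j)
y(L) = -2*L/(3*(L + L^(3/2)))
(2592 + y(-56)) + d(3*(6 + 2)) = (2592 - 2*(-56)/(3*(-56) + 3*(-56)^(3/2))) + √2*√(3*(6 + 2)) = (2592 - 2*(-56)/(-168 + 3*(-112*I*√14))) + √2*√(3*8) = (2592 - 2*(-56)/(-168 - 336*I*√14)) + √2*√24 = (2592 + 112/(-168 - 336*I*√14)) + √2*(2*√6) = (2592 + 112/(-168 - 336*I*√14)) + 4*√3 = 2592 + 4*√3 + 112/(-168 - 336*I*√14)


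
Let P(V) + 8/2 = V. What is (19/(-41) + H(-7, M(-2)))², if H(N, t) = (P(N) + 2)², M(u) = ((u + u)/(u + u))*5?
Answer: 10903204/1681 ≈ 6486.1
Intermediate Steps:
P(V) = -4 + V
M(u) = 5 (M(u) = ((2*u)/((2*u)))*5 = ((2*u)*(1/(2*u)))*5 = 1*5 = 5)
H(N, t) = (-2 + N)² (H(N, t) = ((-4 + N) + 2)² = (-2 + N)²)
(19/(-41) + H(-7, M(-2)))² = (19/(-41) + (-2 - 7)²)² = (19*(-1/41) + (-9)²)² = (-19/41 + 81)² = (3302/41)² = 10903204/1681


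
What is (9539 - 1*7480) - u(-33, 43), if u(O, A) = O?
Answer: 2092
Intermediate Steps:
(9539 - 1*7480) - u(-33, 43) = (9539 - 1*7480) - 1*(-33) = (9539 - 7480) + 33 = 2059 + 33 = 2092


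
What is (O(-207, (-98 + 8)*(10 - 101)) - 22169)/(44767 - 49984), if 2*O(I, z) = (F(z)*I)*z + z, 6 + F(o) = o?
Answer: 6937308434/5217 ≈ 1.3298e+6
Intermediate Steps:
F(o) = -6 + o
O(I, z) = z/2 + I*z*(-6 + z)/2 (O(I, z) = (((-6 + z)*I)*z + z)/2 = ((I*(-6 + z))*z + z)/2 = (I*z*(-6 + z) + z)/2 = (z + I*z*(-6 + z))/2 = z/2 + I*z*(-6 + z)/2)
(O(-207, (-98 + 8)*(10 - 101)) - 22169)/(44767 - 49984) = (((-98 + 8)*(10 - 101))*(1 - 207*(-6 + (-98 + 8)*(10 - 101)))/2 - 22169)/(44767 - 49984) = ((-90*(-91))*(1 - 207*(-6 - 90*(-91)))/2 - 22169)/(-5217) = ((1/2)*8190*(1 - 207*(-6 + 8190)) - 22169)*(-1/5217) = ((1/2)*8190*(1 - 207*8184) - 22169)*(-1/5217) = ((1/2)*8190*(1 - 1694088) - 22169)*(-1/5217) = ((1/2)*8190*(-1694087) - 22169)*(-1/5217) = (-6937286265 - 22169)*(-1/5217) = -6937308434*(-1/5217) = 6937308434/5217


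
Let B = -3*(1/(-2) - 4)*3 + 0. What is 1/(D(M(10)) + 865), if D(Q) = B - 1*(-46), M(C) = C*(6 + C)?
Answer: 2/1903 ≈ 0.0010510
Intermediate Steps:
B = 81/2 (B = -3*(-½ - 4)*3 + 0 = -(-27)*3/2 + 0 = -3*(-27/2) + 0 = 81/2 + 0 = 81/2 ≈ 40.500)
D(Q) = 173/2 (D(Q) = 81/2 - 1*(-46) = 81/2 + 46 = 173/2)
1/(D(M(10)) + 865) = 1/(173/2 + 865) = 1/(1903/2) = 2/1903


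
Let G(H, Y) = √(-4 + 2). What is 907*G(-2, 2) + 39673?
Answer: 39673 + 907*I*√2 ≈ 39673.0 + 1282.7*I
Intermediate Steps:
G(H, Y) = I*√2 (G(H, Y) = √(-2) = I*√2)
907*G(-2, 2) + 39673 = 907*(I*√2) + 39673 = 907*I*√2 + 39673 = 39673 + 907*I*√2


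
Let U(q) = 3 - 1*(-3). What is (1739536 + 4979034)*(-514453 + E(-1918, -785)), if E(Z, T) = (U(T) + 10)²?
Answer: -3454668538290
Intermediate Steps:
U(q) = 6 (U(q) = 3 + 3 = 6)
E(Z, T) = 256 (E(Z, T) = (6 + 10)² = 16² = 256)
(1739536 + 4979034)*(-514453 + E(-1918, -785)) = (1739536 + 4979034)*(-514453 + 256) = 6718570*(-514197) = -3454668538290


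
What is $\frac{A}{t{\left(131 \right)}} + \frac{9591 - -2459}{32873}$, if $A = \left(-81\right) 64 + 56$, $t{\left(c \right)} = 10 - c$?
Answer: $\frac{170030794}{3977633} \approx 42.747$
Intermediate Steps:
$A = -5128$ ($A = -5184 + 56 = -5128$)
$\frac{A}{t{\left(131 \right)}} + \frac{9591 - -2459}{32873} = - \frac{5128}{10 - 131} + \frac{9591 - -2459}{32873} = - \frac{5128}{10 - 131} + \left(9591 + 2459\right) \frac{1}{32873} = - \frac{5128}{-121} + 12050 \cdot \frac{1}{32873} = \left(-5128\right) \left(- \frac{1}{121}\right) + \frac{12050}{32873} = \frac{5128}{121} + \frac{12050}{32873} = \frac{170030794}{3977633}$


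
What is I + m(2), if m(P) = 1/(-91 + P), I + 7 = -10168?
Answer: -905576/89 ≈ -10175.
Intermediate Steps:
I = -10175 (I = -7 - 10168 = -10175)
I + m(2) = -10175 + 1/(-91 + 2) = -10175 + 1/(-89) = -10175 - 1/89 = -905576/89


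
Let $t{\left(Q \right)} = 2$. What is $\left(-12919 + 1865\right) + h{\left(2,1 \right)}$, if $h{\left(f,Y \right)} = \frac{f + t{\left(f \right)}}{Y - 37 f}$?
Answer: $- \frac{806946}{73} \approx -11054.0$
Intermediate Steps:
$h{\left(f,Y \right)} = \frac{2 + f}{Y - 37 f}$ ($h{\left(f,Y \right)} = \frac{f + 2}{Y - 37 f} = \frac{2 + f}{Y - 37 f}$)
$\left(-12919 + 1865\right) + h{\left(2,1 \right)} = \left(-12919 + 1865\right) + \frac{2 + 2}{1 - 74} = -11054 + \frac{1}{1 - 74} \cdot 4 = -11054 + \frac{1}{-73} \cdot 4 = -11054 - \frac{4}{73} = - \frac{806946}{73}$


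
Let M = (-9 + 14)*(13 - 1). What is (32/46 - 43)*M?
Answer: -58380/23 ≈ -2538.3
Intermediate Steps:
M = 60 (M = 5*12 = 60)
(32/46 - 43)*M = (32/46 - 43)*60 = (32*(1/46) - 43)*60 = (16/23 - 43)*60 = -973/23*60 = -58380/23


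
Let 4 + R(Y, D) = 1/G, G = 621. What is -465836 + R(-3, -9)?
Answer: -289286639/621 ≈ -4.6584e+5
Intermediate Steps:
R(Y, D) = -2483/621 (R(Y, D) = -4 + 1/621 = -2483/621)
-465836 + R(-3, -9) = -465836 - 2483/621 = -289286639/621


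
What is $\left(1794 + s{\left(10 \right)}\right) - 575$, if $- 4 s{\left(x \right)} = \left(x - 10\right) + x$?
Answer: $\frac{2433}{2} \approx 1216.5$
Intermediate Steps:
$s{\left(x \right)} = \frac{5}{2} - \frac{x}{2}$ ($s{\left(x \right)} = - \frac{\left(x - 10\right) + x}{4} = - \frac{\left(-10 + x\right) + x}{4} = - \frac{-10 + 2 x}{4} = \frac{5}{2} - \frac{x}{2}$)
$\left(1794 + s{\left(10 \right)}\right) - 575 = \left(1794 + \left(\frac{5}{2} - 5\right)\right) - 575 = \left(1794 - \frac{5}{2}\right) - 575 = \frac{3583}{2} - 575 = \frac{2433}{2}$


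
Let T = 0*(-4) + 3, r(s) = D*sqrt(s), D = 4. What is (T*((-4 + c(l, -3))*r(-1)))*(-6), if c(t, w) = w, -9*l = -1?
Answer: 504*I ≈ 504.0*I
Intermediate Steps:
l = 1/9 (l = -1/9*(-1) = 1/9 ≈ 0.11111)
r(s) = 4*sqrt(s)
T = 3 (T = 0 + 3 = 3)
(T*((-4 + c(l, -3))*r(-1)))*(-6) = (3*((-4 - 3)*(4*sqrt(-1))))*(-6) = (3*(-28*I))*(-6) = -84*I*(-6) = 504*I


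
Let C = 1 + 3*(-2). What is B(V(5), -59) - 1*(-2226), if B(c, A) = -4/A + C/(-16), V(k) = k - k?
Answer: 2101703/944 ≈ 2226.4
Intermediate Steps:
V(k) = 0
C = -5 (C = 1 - 6 = -5)
B(c, A) = 5/16 - 4/A (B(c, A) = -4/A - 5/(-16) = -4/A - 5*(-1/16) = -4/A + 5/16 = 5/16 - 4/A)
B(V(5), -59) - 1*(-2226) = (5/16 - 4/(-59)) - 1*(-2226) = (5/16 - 4*(-1/59)) + 2226 = (5/16 + 4/59) + 2226 = 359/944 + 2226 = 2101703/944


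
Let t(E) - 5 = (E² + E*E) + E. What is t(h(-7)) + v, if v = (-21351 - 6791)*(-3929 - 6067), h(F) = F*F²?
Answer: 281542392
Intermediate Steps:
h(F) = F³
t(E) = 5 + E + 2*E² (t(E) = 5 + ((E² + E*E) + E) = 5 + ((E² + E²) + E) = 5 + (2*E² + E) = 5 + (E + 2*E²) = 5 + E + 2*E²)
v = 281307432 (v = -28142*(-9996) = 281307432)
t(h(-7)) + v = (5 + (-7)³ + 2*((-7)³)²) + 281307432 = (5 - 343 + 2*(-343)²) + 281307432 = (5 - 343 + 2*117649) + 281307432 = (5 - 343 + 235298) + 281307432 = 234960 + 281307432 = 281542392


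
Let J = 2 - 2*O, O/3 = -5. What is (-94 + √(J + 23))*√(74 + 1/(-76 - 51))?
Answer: √1193419*(-94 + √55)/127 ≈ -744.78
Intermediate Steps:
O = -15 (O = 3*(-5) = -15)
J = 32 (J = 2 - 2*(-15) = 2 + 30 = 32)
(-94 + √(J + 23))*√(74 + 1/(-76 - 51)) = (-94 + √(32 + 23))*√(74 + 1/(-76 - 51)) = (-94 + √55)*√(74 + 1/(-127)) = (-94 + √55)*√(74 - 1/127) = (-94 + √55)*√(9397/127) = (-94 + √55)*(√1193419/127) = √1193419*(-94 + √55)/127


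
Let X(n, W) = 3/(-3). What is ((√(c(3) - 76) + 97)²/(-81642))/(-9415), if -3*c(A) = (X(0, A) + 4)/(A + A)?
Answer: (582 + I*√2742)²/27671739480 ≈ 1.2142e-5 + 2.2027e-6*I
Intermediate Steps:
X(n, W) = -1 (X(n, W) = 3*(-⅓) = -1)
c(A) = -1/(2*A) (c(A) = -(-1 + 4)/(3*(A + A)) = -1/(2*A))
((√(c(3) - 76) + 97)²/(-81642))/(-9415) = ((√(-½/3 - 76) + 97)²/(-81642))/(-9415) = ((√(-½*⅓ - 76) + 97)²*(-1/81642))*(-1/9415) = ((√(-⅙ - 76) + 97)²*(-1/81642))*(-1/9415) = ((√(-457/6) + 97)²*(-1/81642))*(-1/9415) = ((I*√2742/6 + 97)²*(-1/81642))*(-1/9415) = ((97 + I*√2742/6)²*(-1/81642))*(-1/9415) = -(97 + I*√2742/6)²/81642*(-1/9415) = (97 + I*√2742/6)²/768659430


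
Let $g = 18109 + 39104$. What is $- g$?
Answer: $-57213$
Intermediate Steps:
$g = 57213$
$- g = \left(-1\right) 57213 = -57213$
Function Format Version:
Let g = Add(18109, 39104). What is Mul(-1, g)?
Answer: -57213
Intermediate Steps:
g = 57213
Mul(-1, g) = Mul(-1, 57213) = -57213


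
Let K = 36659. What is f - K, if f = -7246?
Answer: -43905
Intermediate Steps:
f - K = -7246 - 1*36659 = -7246 - 36659 = -43905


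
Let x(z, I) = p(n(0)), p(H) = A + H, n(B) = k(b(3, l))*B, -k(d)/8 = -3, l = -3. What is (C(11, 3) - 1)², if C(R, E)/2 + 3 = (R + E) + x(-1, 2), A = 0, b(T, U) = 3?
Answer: 441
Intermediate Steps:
k(d) = 24 (k(d) = -8*(-3) = 24)
n(B) = 24*B
p(H) = H (p(H) = 0 + H = H)
x(z, I) = 0 (x(z, I) = 24*0 = 0)
C(R, E) = -6 + 2*E + 2*R (C(R, E) = -6 + 2*((R + E) + 0) = -6 + 2*((E + R) + 0) = -6 + 2*(E + R) = -6 + (2*E + 2*R) = -6 + 2*E + 2*R)
(C(11, 3) - 1)² = ((-6 + 2*3 + 2*11) - 1)² = ((-6 + 6 + 22) - 1)² = (22 - 1)² = 21² = 441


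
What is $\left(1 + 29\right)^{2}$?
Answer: $900$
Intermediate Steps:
$\left(1 + 29\right)^{2} = 30^{2} = 900$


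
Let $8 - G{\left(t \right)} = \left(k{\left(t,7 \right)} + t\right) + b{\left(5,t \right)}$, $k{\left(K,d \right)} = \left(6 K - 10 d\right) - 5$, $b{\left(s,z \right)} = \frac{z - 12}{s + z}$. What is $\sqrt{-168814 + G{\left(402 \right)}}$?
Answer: $\frac{19 i \sqrt{78715835}}{407} \approx 414.18 i$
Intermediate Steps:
$b{\left(s,z \right)} = \frac{-12 + z}{s + z}$
$k{\left(K,d \right)} = -5 - 10 d + 6 K$ ($k{\left(K,d \right)} = \left(- 10 d + 6 K\right) - 5 = -5 - 10 d + 6 K$)
$G{\left(t \right)} = 83 - 7 t - \frac{-12 + t}{5 + t}$ ($G{\left(t \right)} = 8 - \left(\left(\left(-5 - 70 + 6 t\right) + t\right) + \frac{-12 + t}{5 + t}\right) = 8 - \left(\left(\left(-75 + 6 t\right) + t\right) + \frac{-12 + t}{5 + t}\right) = 8 - \left(\left(-75 + 7 t\right) + \frac{-12 + t}{5 + t}\right) = 8 - \left(-75 + 7 t + \frac{-12 + t}{5 + t}\right) = 83 - 7 t - \frac{-12 + t}{5 + t}$)
$\sqrt{-168814 + G{\left(402 \right)}} = \sqrt{-168814 + \frac{427 - 7 \cdot 402^{2} + 47 \cdot 402}{5 + 402}} = \sqrt{-168814 + \frac{427 - 1131228 + 18894}{407}} = \sqrt{-168814 + \frac{1}{407} \left(-1111907\right)} = \sqrt{-168814 - \frac{1111907}{407}} = \sqrt{- \frac{69819205}{407}} = \frac{19 i \sqrt{78715835}}{407}$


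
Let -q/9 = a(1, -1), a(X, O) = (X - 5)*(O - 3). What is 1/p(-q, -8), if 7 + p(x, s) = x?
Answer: 1/137 ≈ 0.0072993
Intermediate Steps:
a(X, O) = (-5 + X)*(-3 + O)
q = -144 (q = -9*(15 - 5*(-1) - 3*1 - 1*1) = -9*(15 + 5 - 3 - 1) = -9*16 = -144)
p(x, s) = -7 + x
1/p(-q, -8) = 1/(-7 - 1*(-144)) = 1/(-7 + 144) = 1/137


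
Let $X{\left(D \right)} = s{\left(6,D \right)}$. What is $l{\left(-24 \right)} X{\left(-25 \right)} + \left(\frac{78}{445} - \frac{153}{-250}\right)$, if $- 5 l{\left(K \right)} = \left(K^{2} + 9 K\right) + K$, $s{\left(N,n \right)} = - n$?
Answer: $- \frac{37362483}{22250} \approx -1679.2$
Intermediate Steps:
$X{\left(D \right)} = - D$
$l{\left(K \right)} = - 2 K - \frac{K^{2}}{5}$ ($l{\left(K \right)} = - \frac{\left(K^{2} + 9 K\right) + K}{5} = - \frac{K^{2} + 10 K}{5} = - 2 K - \frac{K^{2}}{5}$)
$l{\left(-24 \right)} X{\left(-25 \right)} + \left(\frac{78}{445} - \frac{153}{-250}\right) = \left(- \frac{1}{5}\right) \left(-24\right) \left(10 - 24\right) \left(\left(-1\right) \left(-25\right)\right) + \left(\frac{78}{445} - \frac{153}{-250}\right) = \left(- \frac{1}{5}\right) \left(-24\right) \left(-14\right) 25 + \left(78 \cdot \frac{1}{445} - - \frac{153}{250}\right) = \left(- \frac{336}{5}\right) 25 + \left(\frac{78}{445} + \frac{153}{250}\right) = -1680 + \frac{17517}{22250} = - \frac{37362483}{22250}$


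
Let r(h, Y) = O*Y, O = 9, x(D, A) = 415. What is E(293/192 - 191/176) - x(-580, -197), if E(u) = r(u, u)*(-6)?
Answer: -154459/352 ≈ -438.80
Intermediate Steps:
r(h, Y) = 9*Y
E(u) = -54*u (E(u) = (9*u)*(-6) = -54*u)
E(293/192 - 191/176) - x(-580, -197) = -54*(293/192 - 191/176) - 1*415 = -54*(293*(1/192) - 191*1/176) - 415 = -54*(293/192 - 191/176) - 415 = -54*931/2112 - 415 = -8379/352 - 415 = -154459/352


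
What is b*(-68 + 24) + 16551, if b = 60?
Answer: 13911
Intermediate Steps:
b*(-68 + 24) + 16551 = 60*(-68 + 24) + 16551 = 60*(-44) + 16551 = -2640 + 16551 = 13911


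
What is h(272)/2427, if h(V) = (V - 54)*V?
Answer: 59296/2427 ≈ 24.432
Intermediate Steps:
h(V) = V*(-54 + V) (h(V) = (-54 + V)*V = V*(-54 + V))
h(272)/2427 = (272*(-54 + 272))/2427 = (272*218)*(1/2427) = 59296*(1/2427) = 59296/2427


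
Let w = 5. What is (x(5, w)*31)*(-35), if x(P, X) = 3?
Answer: -3255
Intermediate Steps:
(x(5, w)*31)*(-35) = (3*31)*(-35) = 93*(-35) = -3255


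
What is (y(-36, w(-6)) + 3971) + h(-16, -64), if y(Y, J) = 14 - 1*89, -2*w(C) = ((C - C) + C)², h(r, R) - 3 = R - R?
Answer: 3899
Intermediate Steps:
h(r, R) = 3 (h(r, R) = 3 + (R - R) = 3 + 0 = 3)
w(C) = -C²/2 (w(C) = -((C - C) + C)²/2 = -(0 + C)²/2 = -C²/2)
y(Y, J) = -75 (y(Y, J) = 14 - 89 = -75)
(y(-36, w(-6)) + 3971) + h(-16, -64) = (-75 + 3971) + 3 = 3896 + 3 = 3899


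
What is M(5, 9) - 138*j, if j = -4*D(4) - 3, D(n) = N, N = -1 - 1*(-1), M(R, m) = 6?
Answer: 420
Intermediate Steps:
N = 0 (N = -1 + 1 = 0)
D(n) = 0
j = -3 (j = -4*0 - 3 = 0 - 3 = -3)
M(5, 9) - 138*j = 6 - 138*(-3) = 6 + 414 = 420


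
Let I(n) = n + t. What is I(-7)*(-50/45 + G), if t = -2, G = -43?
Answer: 397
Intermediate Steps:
I(n) = -2 + n (I(n) = n - 2 = -2 + n)
I(-7)*(-50/45 + G) = (-2 - 7)*(-50/45 - 43) = -9*(-50*1/45 - 43) = -9*(-10/9 - 43) = -9*(-397/9) = 397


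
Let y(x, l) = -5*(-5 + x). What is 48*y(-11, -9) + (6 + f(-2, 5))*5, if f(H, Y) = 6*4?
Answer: 3990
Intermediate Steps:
f(H, Y) = 24
y(x, l) = 25 - 5*x
48*y(-11, -9) + (6 + f(-2, 5))*5 = 48*(25 - 5*(-11)) + (6 + 24)*5 = 48*(25 + 55) + 30*5 = 48*80 + 150 = 3840 + 150 = 3990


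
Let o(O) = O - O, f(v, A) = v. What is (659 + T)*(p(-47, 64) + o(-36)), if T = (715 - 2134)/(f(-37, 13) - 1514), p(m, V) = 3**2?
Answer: 279144/47 ≈ 5939.2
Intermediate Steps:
p(m, V) = 9
o(O) = 0
T = 43/47 (T = (715 - 2134)/(-37 - 1514) = -1419/(-1551) = -1419*(-1/1551) = 43/47 ≈ 0.91489)
(659 + T)*(p(-47, 64) + o(-36)) = (659 + 43/47)*(9 + 0) = (31016/47)*9 = 279144/47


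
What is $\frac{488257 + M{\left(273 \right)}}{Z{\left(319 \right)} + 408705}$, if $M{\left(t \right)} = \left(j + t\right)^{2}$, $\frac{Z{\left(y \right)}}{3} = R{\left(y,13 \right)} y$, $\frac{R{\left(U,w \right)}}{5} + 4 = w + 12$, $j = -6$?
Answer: $\frac{279773}{254595} \approx 1.0989$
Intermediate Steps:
$R{\left(U,w \right)} = 40 + 5 w$ ($R{\left(U,w \right)} = -20 + 5 \left(w + 12\right) = -20 + 5 \left(12 + w\right) = -20 + \left(60 + 5 w\right) = 40 + 5 w$)
$Z{\left(y \right)} = 315 y$ ($Z{\left(y \right)} = 3 \left(40 + 5 \cdot 13\right) y = 3 \left(40 + 65\right) y = 3 \cdot 105 y = 315 y$)
$M{\left(t \right)} = \left(-6 + t\right)^{2}$
$\frac{488257 + M{\left(273 \right)}}{Z{\left(319 \right)} + 408705} = \frac{488257 + \left(-6 + 273\right)^{2}}{315 \cdot 319 + 408705} = \frac{488257 + 267^{2}}{100485 + 408705} = \frac{488257 + 71289}{509190} = 559546 \cdot \frac{1}{509190} = \frac{279773}{254595}$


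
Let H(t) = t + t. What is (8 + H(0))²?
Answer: 64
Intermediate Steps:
H(t) = 2*t
(8 + H(0))² = (8 + 2*0)² = (8 + 0)² = 8² = 64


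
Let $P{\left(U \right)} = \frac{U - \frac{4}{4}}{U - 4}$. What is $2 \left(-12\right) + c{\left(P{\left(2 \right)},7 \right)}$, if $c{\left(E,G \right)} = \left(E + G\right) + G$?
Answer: $- \frac{21}{2} \approx -10.5$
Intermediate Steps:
$P{\left(U \right)} = \frac{-1 + U}{-4 + U}$ ($P{\left(U \right)} = \frac{U - 1}{-4 + U} = \frac{-1 + U}{-4 + U}$)
$c{\left(E,G \right)} = E + 2 G$
$2 \left(-12\right) + c{\left(P{\left(2 \right)},7 \right)} = 2 \left(-12\right) + \left(\frac{-1 + 2}{-4 + 2} + 2 \cdot 7\right) = -24 + \left(\frac{1}{-2} \cdot 1 + 14\right) = -24 + \left(\left(- \frac{1}{2}\right) 1 + 14\right) = -24 + \left(- \frac{1}{2} + 14\right) = -24 + \frac{27}{2} = - \frac{21}{2}$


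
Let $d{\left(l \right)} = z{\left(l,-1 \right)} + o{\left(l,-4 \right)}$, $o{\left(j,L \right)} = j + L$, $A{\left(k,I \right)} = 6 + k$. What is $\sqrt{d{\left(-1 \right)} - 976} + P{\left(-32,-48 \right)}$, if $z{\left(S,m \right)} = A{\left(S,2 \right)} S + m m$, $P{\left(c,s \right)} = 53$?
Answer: $53 + i \sqrt{985} \approx 53.0 + 31.385 i$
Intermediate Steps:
$o{\left(j,L \right)} = L + j$
$z{\left(S,m \right)} = m^{2} + S \left(6 + S\right)$ ($z{\left(S,m \right)} = \left(6 + S\right) S + m m = S \left(6 + S\right) + m^{2} = m^{2} + S \left(6 + S\right)$)
$d{\left(l \right)} = -3 + l + l \left(6 + l\right)$ ($d{\left(l \right)} = \left(\left(-1\right)^{2} + l \left(6 + l\right)\right) + \left(-4 + l\right) = \left(1 + l \left(6 + l\right)\right) + \left(-4 + l\right) = -3 + l + l \left(6 + l\right)$)
$\sqrt{d{\left(-1 \right)} - 976} + P{\left(-32,-48 \right)} = \sqrt{\left(-3 - 1 - \left(6 - 1\right)\right) - 976} + 53 = \sqrt{\left(-3 - 1 - 5\right) - 976} + 53 = \sqrt{-9 - 976} + 53 = \sqrt{-985} + 53 = i \sqrt{985} + 53 = 53 + i \sqrt{985}$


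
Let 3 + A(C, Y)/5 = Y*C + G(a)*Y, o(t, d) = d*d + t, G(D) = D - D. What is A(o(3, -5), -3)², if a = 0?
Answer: 189225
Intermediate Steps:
G(D) = 0
o(t, d) = t + d² (o(t, d) = d² + t = t + d²)
A(C, Y) = -15 + 5*C*Y (A(C, Y) = -15 + 5*(Y*C + 0*Y) = -15 + 5*(C*Y + 0) = -15 + 5*(C*Y) = -15 + 5*C*Y)
A(o(3, -5), -3)² = (-15 + 5*(3 + (-5)²)*(-3))² = (-15 + 5*(3 + 25)*(-3))² = (-15 + 5*28*(-3))² = (-15 - 420)² = (-435)² = 189225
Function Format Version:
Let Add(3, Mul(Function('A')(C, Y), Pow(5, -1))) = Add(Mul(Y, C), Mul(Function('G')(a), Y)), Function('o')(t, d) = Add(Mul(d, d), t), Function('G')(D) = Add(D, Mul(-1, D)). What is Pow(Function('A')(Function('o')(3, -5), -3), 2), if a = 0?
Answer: 189225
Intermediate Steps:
Function('G')(D) = 0
Function('o')(t, d) = Add(t, Pow(d, 2)) (Function('o')(t, d) = Add(Pow(d, 2), t) = Add(t, Pow(d, 2)))
Function('A')(C, Y) = Add(-15, Mul(5, C, Y)) (Function('A')(C, Y) = Add(-15, Mul(5, Add(Mul(Y, C), Mul(0, Y)))) = Add(-15, Mul(5, Add(Mul(C, Y), 0))) = Add(-15, Mul(5, Mul(C, Y))) = Add(-15, Mul(5, C, Y)))
Pow(Function('A')(Function('o')(3, -5), -3), 2) = Pow(Add(-15, Mul(5, Add(3, Pow(-5, 2)), -3)), 2) = Pow(Add(-15, Mul(5, Add(3, 25), -3)), 2) = Pow(Add(-15, Mul(5, 28, -3)), 2) = Pow(Add(-15, -420), 2) = Pow(-435, 2) = 189225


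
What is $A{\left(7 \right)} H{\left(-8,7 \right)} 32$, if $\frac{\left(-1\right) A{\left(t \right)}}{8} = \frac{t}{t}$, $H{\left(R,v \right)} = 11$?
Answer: $-2816$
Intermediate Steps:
$A{\left(t \right)} = -8$ ($A{\left(t \right)} = - 8 \frac{t}{t} = \left(-8\right) 1 = -8$)
$A{\left(7 \right)} H{\left(-8,7 \right)} 32 = \left(-8\right) 11 \cdot 32 = \left(-88\right) 32 = -2816$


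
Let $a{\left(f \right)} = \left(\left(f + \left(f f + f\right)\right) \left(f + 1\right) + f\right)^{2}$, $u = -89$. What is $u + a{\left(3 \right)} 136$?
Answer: $539695$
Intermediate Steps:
$a{\left(f \right)} = \left(f + \left(1 + f\right) \left(f^{2} + 2 f\right)\right)^{2}$ ($a{\left(f \right)} = \left(\left(f + \left(f^{2} + f\right)\right) \left(1 + f\right) + f\right)^{2} = \left(\left(f + \left(f + f^{2}\right)\right) \left(1 + f\right) + f\right)^{2} = \left(\left(f^{2} + 2 f\right) \left(1 + f\right) + f\right)^{2} = \left(\left(1 + f\right) \left(f^{2} + 2 f\right) + f\right)^{2} = \left(f + \left(1 + f\right) \left(f^{2} + 2 f\right)\right)^{2}$)
$u + a{\left(3 \right)} 136 = -89 + 3^{2} \left(3 + 3^{2} + 3 \cdot 3\right)^{2} \cdot 136 = -89 + 9 \left(3 + 9 + 9\right)^{2} \cdot 136 = -89 + 9 \cdot 21^{2} \cdot 136 = -89 + 9 \cdot 441 \cdot 136 = -89 + 3969 \cdot 136 = -89 + 539784 = 539695$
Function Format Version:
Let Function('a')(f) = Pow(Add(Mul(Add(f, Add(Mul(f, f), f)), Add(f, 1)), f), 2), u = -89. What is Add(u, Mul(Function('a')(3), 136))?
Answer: 539695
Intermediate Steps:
Function('a')(f) = Pow(Add(f, Mul(Add(1, f), Add(Pow(f, 2), Mul(2, f)))), 2) (Function('a')(f) = Pow(Add(Mul(Add(f, Add(Pow(f, 2), f)), Add(1, f)), f), 2) = Pow(Add(Mul(Add(f, Add(f, Pow(f, 2))), Add(1, f)), f), 2) = Pow(Add(Mul(Add(Pow(f, 2), Mul(2, f)), Add(1, f)), f), 2) = Pow(Add(Mul(Add(1, f), Add(Pow(f, 2), Mul(2, f))), f), 2) = Pow(Add(f, Mul(Add(1, f), Add(Pow(f, 2), Mul(2, f)))), 2))
Add(u, Mul(Function('a')(3), 136)) = Add(-89, Mul(Mul(Pow(3, 2), Pow(Add(3, Pow(3, 2), Mul(3, 3)), 2)), 136)) = Add(-89, Mul(Mul(9, Pow(Add(3, 9, 9), 2)), 136)) = Add(-89, Mul(Mul(9, Pow(21, 2)), 136)) = Add(-89, Mul(Mul(9, 441), 136)) = Add(-89, Mul(3969, 136)) = Add(-89, 539784) = 539695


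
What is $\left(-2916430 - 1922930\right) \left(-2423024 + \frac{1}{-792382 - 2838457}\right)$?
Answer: $\frac{42574802109319312320}{3630839} \approx 1.1726 \cdot 10^{13}$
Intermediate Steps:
$\left(-2916430 - 1922930\right) \left(-2423024 + \frac{1}{-792382 - 2838457}\right) = - 4839360 \left(-2423024 + \frac{1}{-3630839}\right) = - 4839360 \left(-2423024 - \frac{1}{3630839}\right) = \left(-4839360\right) \left(- \frac{8797610037137}{3630839}\right) = \frac{42574802109319312320}{3630839}$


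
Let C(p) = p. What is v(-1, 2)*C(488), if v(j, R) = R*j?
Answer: -976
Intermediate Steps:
v(-1, 2)*C(488) = (2*(-1))*488 = -2*488 = -976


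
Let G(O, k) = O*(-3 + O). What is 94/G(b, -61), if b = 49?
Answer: 47/1127 ≈ 0.041704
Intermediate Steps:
94/G(b, -61) = 94/((49*(-3 + 49))) = 94/((49*46)) = 94/2254 = 94*(1/2254) = 47/1127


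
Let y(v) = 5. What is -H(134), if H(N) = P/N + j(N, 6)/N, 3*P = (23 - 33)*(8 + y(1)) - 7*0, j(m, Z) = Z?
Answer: 56/201 ≈ 0.27861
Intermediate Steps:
P = -130/3 (P = ((23 - 33)*(8 + 5) - 7*0)/3 = (-10*13 + 0)/3 = (-130 + 0)/3 = (1/3)*(-130) = -130/3 ≈ -43.333)
H(N) = -112/(3*N) (H(N) = -130/(3*N) + 6/N = -112/(3*N))
-H(134) = -(-112)/(3*134) = -1*(-56/201) = 56/201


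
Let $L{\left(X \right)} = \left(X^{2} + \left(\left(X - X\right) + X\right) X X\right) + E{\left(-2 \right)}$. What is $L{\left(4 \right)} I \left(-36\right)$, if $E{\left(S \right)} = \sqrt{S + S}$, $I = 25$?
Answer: $-72000 - 1800 i \approx -72000.0 - 1800.0 i$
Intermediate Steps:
$E{\left(S \right)} = \sqrt{2} \sqrt{S}$ ($E{\left(S \right)} = \sqrt{2 S} = \sqrt{2} \sqrt{S}$)
$L{\left(X \right)} = X^{2} + X^{3} + 2 i$ ($L{\left(X \right)} = \left(X^{2} + \left(\left(X - X\right) + X\right) X X\right) + \sqrt{2} \sqrt{-2} = \left(X^{2} + \left(0 + X\right) X X\right) + \sqrt{2} i \sqrt{2} = \left(X^{2} + X X X\right) + 2 i = \left(X^{2} + X^{2} X\right) + 2 i = \left(X^{2} + X^{3}\right) + 2 i = X^{2} + X^{3} + 2 i$)
$L{\left(4 \right)} I \left(-36\right) = \left(4^{2} + 4^{3} + 2 i\right) 25 \left(-36\right) = \left(16 + 64 + 2 i\right) 25 \left(-36\right) = \left(80 + 2 i\right) 25 \left(-36\right) = \left(2000 + 50 i\right) \left(-36\right) = -72000 - 1800 i$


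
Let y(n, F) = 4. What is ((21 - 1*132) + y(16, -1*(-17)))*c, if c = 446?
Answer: -47722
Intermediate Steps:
((21 - 1*132) + y(16, -1*(-17)))*c = ((21 - 1*132) + 4)*446 = ((21 - 132) + 4)*446 = (-111 + 4)*446 = -107*446 = -47722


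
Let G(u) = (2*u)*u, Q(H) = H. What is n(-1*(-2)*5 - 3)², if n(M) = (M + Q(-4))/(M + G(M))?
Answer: 1/1225 ≈ 0.00081633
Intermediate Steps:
G(u) = 2*u²
n(M) = (-4 + M)/(M + 2*M²) (n(M) = (M - 4)/(M + 2*M²) = (-4 + M)/(M + 2*M²))
n(-1*(-2)*5 - 3)² = ((-4 + (-1*(-2)*5 - 3))/((-1*(-2)*5 - 3)*(1 + 2*(-1*(-2)*5 - 3))))² = ((-4 + (2*5 - 3))/((2*5 - 3)*(1 + 2*(2*5 - 3))))² = ((-4 + (10 - 3))/((10 - 3)*(1 + 2*(10 - 3))))² = ((-4 + 7)/(7*(1 + 2*7)))² = ((⅐)*3/(1 + 14))² = ((⅐)*3/15)² = ((⅐)*(1/15)*3)² = (1/35)² = 1/1225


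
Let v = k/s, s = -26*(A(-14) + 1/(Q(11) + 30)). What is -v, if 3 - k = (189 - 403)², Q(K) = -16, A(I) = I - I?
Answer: -320551/13 ≈ -24658.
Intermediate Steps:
A(I) = 0
k = -45793 (k = 3 - (189 - 403)² = 3 - 1*(-214)² = 3 - 1*45796 = 3 - 45796 = -45793)
s = -13/7 (s = -26*(0 + 1/(-16 + 30)) = -26*(0 + 1/14) = -26*1/14 = -13/7 ≈ -1.8571)
v = 320551/13 (v = -45793/(-13/7) = -45793*(-7/13) = 320551/13 ≈ 24658.)
-v = -1*320551/13 = -320551/13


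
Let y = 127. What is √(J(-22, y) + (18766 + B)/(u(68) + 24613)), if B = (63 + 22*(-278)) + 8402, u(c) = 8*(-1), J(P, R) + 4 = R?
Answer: √2999379026/4921 ≈ 11.129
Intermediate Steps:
J(P, R) = -4 + R
u(c) = -8
B = 2349 (B = (63 - 6116) + 8402 = -6053 + 8402 = 2349)
√(J(-22, y) + (18766 + B)/(u(68) + 24613)) = √((-4 + 127) + (18766 + 2349)/(-8 + 24613)) = √(123 + 21115/24605) = √(123 + 21115*(1/24605)) = √(123 + 4223/4921) = √(609506/4921) = √2999379026/4921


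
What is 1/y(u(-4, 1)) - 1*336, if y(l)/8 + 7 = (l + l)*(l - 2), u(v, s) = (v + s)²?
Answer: -319871/952 ≈ -336.00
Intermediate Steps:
u(v, s) = (s + v)²
y(l) = -56 + 16*l*(-2 + l) (y(l) = -56 + 8*((l + l)*(l - 2)) = -56 + 8*((2*l)*(-2 + l)) = -56 + 8*(2*l*(-2 + l)) = -56 + 16*l*(-2 + l))
1/y(u(-4, 1)) - 1*336 = 1/(-56 - 32*(1 - 4)² + 16*((1 - 4)²)²) - 1*336 = 1/(-56 - 32*(-3)² + 16*((-3)²)²) - 336 = 1/(-56 - 32*9 + 16*9²) - 336 = 1/(-56 - 288 + 16*81) - 336 = 1/(-56 - 288 + 1296) - 336 = 1/952 - 336 = -319871/952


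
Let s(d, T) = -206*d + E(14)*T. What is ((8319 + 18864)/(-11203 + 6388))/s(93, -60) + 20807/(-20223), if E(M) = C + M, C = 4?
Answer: -701629829/682121790 ≈ -1.0286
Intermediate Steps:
E(M) = 4 + M
s(d, T) = -206*d + 18*T (s(d, T) = -206*d + (4 + 14)*T = -206*d + 18*T)
((8319 + 18864)/(-11203 + 6388))/s(93, -60) + 20807/(-20223) = ((8319 + 18864)/(-11203 + 6388))/(-206*93 + 18*(-60)) + 20807/(-20223) = (27183/(-4815))/(-19158 - 1080) + 20807*(-1/20223) = (27183*(-1/4815))/(-20238) - 20807/20223 = -9061/1605*(-1/20238) - 20807/20223 = 9061/32481990 - 20807/20223 = -701629829/682121790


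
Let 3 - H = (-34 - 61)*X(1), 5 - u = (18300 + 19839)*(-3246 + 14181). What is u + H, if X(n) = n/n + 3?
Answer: -417049577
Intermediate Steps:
X(n) = 4 (X(n) = 1 + 3 = 4)
u = -417049960 (u = 5 - (18300 + 19839)*(-3246 + 14181) = 5 - 38139*10935 = 5 - 1*417049965 = 5 - 417049965 = -417049960)
H = 383 (H = 3 - (-34 - 61)*4 = 3 - (-95)*4 = 3 - 1*(-380) = 3 + 380 = 383)
u + H = -417049960 + 383 = -417049577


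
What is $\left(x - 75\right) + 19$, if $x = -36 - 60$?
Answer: $-152$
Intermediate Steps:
$x = -96$
$\left(x - 75\right) + 19 = \left(-96 - 75\right) + 19 = -171 + 19 = -152$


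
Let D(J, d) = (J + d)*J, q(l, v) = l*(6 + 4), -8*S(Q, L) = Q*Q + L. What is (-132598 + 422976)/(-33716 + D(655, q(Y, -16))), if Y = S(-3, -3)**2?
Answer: 3152/4331 ≈ 0.72778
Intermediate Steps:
S(Q, L) = -L/8 - Q**2/8 (S(Q, L) = -(Q*Q + L)/8 = -(Q**2 + L)/8 = -(L + Q**2)/8 = -L/8 - Q**2/8)
Y = 9/16 (Y = (-1/8*(-3) - 1/8*(-3)**2)**2 = (3/8 - 1/8*9)**2 = (3/8 - 9/8)**2 = (-3/4)**2 = 9/16 ≈ 0.56250)
q(l, v) = 10*l (q(l, v) = l*10 = 10*l)
D(J, d) = J*(J + d)
(-132598 + 422976)/(-33716 + D(655, q(Y, -16))) = (-132598 + 422976)/(-33716 + 655*(655 + 10*(9/16))) = 290378/(-33716 + 655*(655 + 45/8)) = 290378/(-33716 + 655*(5285/8)) = 290378/(-33716 + 3461675/8) = 290378/(3191947/8) = 290378*(8/3191947) = 3152/4331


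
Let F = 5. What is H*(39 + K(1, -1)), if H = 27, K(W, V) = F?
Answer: 1188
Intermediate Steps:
K(W, V) = 5
H*(39 + K(1, -1)) = 27*(39 + 5) = 27*44 = 1188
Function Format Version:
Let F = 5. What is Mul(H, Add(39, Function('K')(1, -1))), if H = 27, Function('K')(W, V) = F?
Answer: 1188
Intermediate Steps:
Function('K')(W, V) = 5
Mul(H, Add(39, Function('K')(1, -1))) = Mul(27, Add(39, 5)) = Mul(27, 44) = 1188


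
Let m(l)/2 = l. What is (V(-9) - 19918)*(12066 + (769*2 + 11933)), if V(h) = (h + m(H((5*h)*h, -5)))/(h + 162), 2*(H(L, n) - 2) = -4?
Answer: -8647006959/17 ≈ -5.0865e+8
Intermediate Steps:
H(L, n) = 0 (H(L, n) = 2 + (½)*(-4) = 2 - 2 = 0)
m(l) = 2*l
V(h) = h/(162 + h) (V(h) = (h + 2*0)/(h + 162) = (h + 0)/(162 + h) = h/(162 + h))
(V(-9) - 19918)*(12066 + (769*2 + 11933)) = (-9/(162 - 9) - 19918)*(12066 + (769*2 + 11933)) = (-9/153 - 19918)*(12066 + (1538 + 11933)) = (-9*1/153 - 19918)*(12066 + 13471) = (-1/17 - 19918)*25537 = -338607/17*25537 = -8647006959/17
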